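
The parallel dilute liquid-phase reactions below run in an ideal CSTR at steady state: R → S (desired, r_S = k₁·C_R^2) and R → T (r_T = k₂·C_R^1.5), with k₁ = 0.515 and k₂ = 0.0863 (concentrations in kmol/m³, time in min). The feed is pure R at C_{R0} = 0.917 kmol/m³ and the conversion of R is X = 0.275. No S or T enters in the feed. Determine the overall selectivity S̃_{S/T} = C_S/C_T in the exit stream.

4.87

Exit C_R = C_{R0}(1−X) = 0.917×0.725 = 0.6648 kmol/m³.
Rates in a CSTR are evaluated at the outlet concentration: r_S = 0.515×0.6648^2 = 0.2276, r_T = 0.0863×0.6648^1.5 = 0.04678.
Overall selectivity = C_S/C_T = r_Sτ/(r_Tτ) = r_S/r_T = 4.87.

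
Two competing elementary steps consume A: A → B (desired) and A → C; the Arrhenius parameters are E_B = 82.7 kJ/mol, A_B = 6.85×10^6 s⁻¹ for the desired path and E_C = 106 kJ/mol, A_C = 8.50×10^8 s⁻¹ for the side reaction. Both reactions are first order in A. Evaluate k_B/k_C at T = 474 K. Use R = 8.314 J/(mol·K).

2.98

Since both paths have the same order in A, the concentration cancels and S_{B/C} = k_B/k_C = (A_B/A_C)·exp[(E_C−E_B)/(RT)].
(E_C−E_B)/(RT) = (106−82.7)×10³/(8.314×474) = 23300/3941 = 5.912.
k_B/k_C = (6.85×10^6/8.50×10^8)·exp(5.912) = 0.008059 × 369.6 = 2.98.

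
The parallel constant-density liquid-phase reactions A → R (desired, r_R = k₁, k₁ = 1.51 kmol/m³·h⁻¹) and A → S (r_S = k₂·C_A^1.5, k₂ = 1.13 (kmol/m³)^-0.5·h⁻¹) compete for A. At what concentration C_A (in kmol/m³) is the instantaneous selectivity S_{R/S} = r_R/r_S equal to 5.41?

S_{R/S} = (k₁/k₂)·C_A^-1.5 ⇒ C_A = (S·k₂/k₁)^(1/(-1.5)).
= (5.41×1.13/1.51)^(-0.6667) = (4.049)^(-0.6667) = 0.394 kmol/m³.

0.394 kmol/m³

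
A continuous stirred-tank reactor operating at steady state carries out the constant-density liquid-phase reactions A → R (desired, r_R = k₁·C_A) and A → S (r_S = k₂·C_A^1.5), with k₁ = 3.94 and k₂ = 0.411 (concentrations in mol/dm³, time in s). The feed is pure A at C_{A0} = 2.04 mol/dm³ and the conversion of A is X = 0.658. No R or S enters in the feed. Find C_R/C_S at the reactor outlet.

Exit C_A = C_{A0}(1−X) = 2.04×0.342 = 0.6977 mol/dm³.
A CSTR operates uniformly at the exit composition, giving r_R = 2.749 and r_S = 0.2395 (each k·C_A^n at C_A = 0.6977).
Overall selectivity = C_R/C_S = r_Rτ/(r_Sτ) = r_R/r_S = 11.5.

11.5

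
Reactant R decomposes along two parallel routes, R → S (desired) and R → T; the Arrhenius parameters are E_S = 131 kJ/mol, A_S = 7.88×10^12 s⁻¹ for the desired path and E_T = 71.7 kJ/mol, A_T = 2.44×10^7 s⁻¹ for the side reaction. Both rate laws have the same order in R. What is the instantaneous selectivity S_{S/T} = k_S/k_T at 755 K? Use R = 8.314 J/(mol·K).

25.5

k_S/k_T = (A_S/A_T)·exp[−(E_S−E_T)/(RT)] = (A_S/A_T)·exp[(E_T−E_S)/(RT)].
(E_T−E_S)/(RT) = (71.7−131)×10³/(8.314×755) = -59300/6277 = -9.447.
k_S/k_T = (7.88×10^12/2.44×10^7)·exp(-9.447) = 3.230×10^5 × 7.892×10^-5 = 25.5.
Since E_S > E_T, raising the temperature improves selectivity toward S.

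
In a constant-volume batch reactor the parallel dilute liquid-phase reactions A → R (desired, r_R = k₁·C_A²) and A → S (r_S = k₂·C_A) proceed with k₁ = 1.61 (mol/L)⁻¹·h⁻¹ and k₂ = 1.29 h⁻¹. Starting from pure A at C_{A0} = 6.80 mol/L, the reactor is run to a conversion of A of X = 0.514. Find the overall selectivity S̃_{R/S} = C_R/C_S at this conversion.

C_A = C_{A0}(1−X) = 3.305 mol/L.
Along a PFR/batch, dC_S/dC_A = −r_S/(r_R+r_S) = −k₂/(k₂+k₁·C_A).
Integrating from C_{A0} to C_A: C_S = (1.29/1.61)·ln[(1.29+1.61·6.80)/(1.29+1.61·3.30)] = 0.8012·ln(12.24/6.611) = 0.4934 mol/L.
Then C_R = (C_{A0}−C_A) − C_S = 3.495 − 0.4934 = 3.002 mol/L.
S̃_{R/S} = C_R/C_S = 3.002/0.4934 = 6.08.

6.08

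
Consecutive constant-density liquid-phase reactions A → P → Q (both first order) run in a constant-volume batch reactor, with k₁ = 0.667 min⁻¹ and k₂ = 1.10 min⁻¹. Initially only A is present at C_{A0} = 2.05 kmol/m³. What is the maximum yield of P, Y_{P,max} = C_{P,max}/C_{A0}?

Evaluating C_P at t_opt = ln(k₂/k₁)/(k₂−k₁) gives C_{P,max}/C_{A0} = (k₁/k₂)^[k₂/(k₂−k₁)].
= (0.667/1.10)^(1.10/(1.10−0.667)) = (0.6064)^(2.540) = 0.2806.

0.281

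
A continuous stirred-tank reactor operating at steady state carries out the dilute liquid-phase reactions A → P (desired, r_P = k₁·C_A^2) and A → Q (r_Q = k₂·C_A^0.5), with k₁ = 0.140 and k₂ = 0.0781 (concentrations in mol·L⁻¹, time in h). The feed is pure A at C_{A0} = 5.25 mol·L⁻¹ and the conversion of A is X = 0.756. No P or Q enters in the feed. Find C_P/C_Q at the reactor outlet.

Exit C_A = C_{A0}(1−X) = 5.25×0.244 = 1.281 mol·L⁻¹.
Rates in a CSTR are evaluated at the outlet concentration: r_P = 0.140×1.281^2 = 0.2297, r_Q = 0.0781×1.281^0.5 = 0.08839.
Overall selectivity = C_P/C_Q = r_Pτ/(r_Qτ) = r_P/r_Q = 2.60.

2.60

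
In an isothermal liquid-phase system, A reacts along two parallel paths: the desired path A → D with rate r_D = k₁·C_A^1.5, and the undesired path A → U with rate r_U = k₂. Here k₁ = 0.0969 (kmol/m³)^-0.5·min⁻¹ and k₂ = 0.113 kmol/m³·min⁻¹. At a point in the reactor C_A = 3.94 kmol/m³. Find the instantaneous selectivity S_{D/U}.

6.71

S_{D/U} = r_D/r_U = (k₁·C_A^1.5)/(k₂) = (k₁/k₂)·C_A^1.5.
= (0.0969×3.940^1.5) / (0.113) = 0.7578/0.1130 = 6.71.
Since the desired path is higher order in A, keeping C_A high (PFR or concentrated feed) favours D.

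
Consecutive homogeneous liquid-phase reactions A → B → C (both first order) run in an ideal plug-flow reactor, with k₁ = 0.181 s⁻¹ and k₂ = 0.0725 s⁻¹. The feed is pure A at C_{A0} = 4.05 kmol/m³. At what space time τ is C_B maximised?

8.43 s

For first-order series the maximum of C_B occurs at τ_opt = ln(k₂/k₁)/(k₂−k₁).
= ln(0.0725/0.181)/(0.0725−0.181) = ln(0.4006)/-0.1085 = -0.9149/-0.1085 = 8.43 s.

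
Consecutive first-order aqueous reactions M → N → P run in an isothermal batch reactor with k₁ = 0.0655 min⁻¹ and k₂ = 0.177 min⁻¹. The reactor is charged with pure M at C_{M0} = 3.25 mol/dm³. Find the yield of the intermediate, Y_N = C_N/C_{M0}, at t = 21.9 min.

Solving the coupled first-order balances gives C_N(t) = [k₁/(k₂−k₁)]·C_{M0}·(e^(−k₁t) − e^(−k₂t)).
e^(−k₁t) = e^(−0.0655×21.9) = e^(−1.434) = 0.2382; e^(−k₂t) = e^(−3.876) = 0.02073.
C_N = 0.0655×3.25/(0.177−0.0655) × (0.2382−0.02073) = 1.909×0.2175 = 0.4153 mol/dm³.
Y_N = C_N/C_{M0} = 0.4153/3.25 = 0.128.

0.128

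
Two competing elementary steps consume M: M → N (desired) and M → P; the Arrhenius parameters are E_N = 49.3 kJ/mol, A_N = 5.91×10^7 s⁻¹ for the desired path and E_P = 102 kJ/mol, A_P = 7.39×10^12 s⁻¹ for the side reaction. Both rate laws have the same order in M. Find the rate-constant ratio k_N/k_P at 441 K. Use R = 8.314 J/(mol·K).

With equal orders, S_{N/P} = k_N/k_P = (A_N/A_P)·exp[(E_P−E_N)/(RT)].
(E_P−E_N)/(RT) = (102−49.3)×10³/(8.314×441) = 52700/3666 = 14.37.
k_N/k_P = (5.91×10^7/7.39×10^12)·exp(14.37) = 7.997×10^-6 × 1.747×10^6 = 14.0.
Since E_N < E_P, lowering the temperature improves selectivity toward N.

14.0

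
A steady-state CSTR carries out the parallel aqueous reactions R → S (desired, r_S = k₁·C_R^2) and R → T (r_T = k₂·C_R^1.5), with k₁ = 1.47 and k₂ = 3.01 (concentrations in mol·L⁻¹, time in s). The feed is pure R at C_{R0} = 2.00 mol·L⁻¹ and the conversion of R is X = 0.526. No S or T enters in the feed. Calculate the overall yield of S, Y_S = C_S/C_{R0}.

Exit C_R = C_{R0}(1−X) = 2.00×0.474 = 0.9480 mol·L⁻¹.
Rates in a CSTR are evaluated at the outlet concentration: r_S = 1.47×0.9480^2 = 1.321, r_T = 3.01×0.9480^1.5 = 2.778.
Fraction of consumed R going to S: r_S/(r_S+r_T) = 0.3223.
C_S = 0.3223·C_{R0}·X = 0.3223×2.00×0.526 = 0.339 mol·L⁻¹; Y_S = C_S/C_{R0} = 0.170.

0.170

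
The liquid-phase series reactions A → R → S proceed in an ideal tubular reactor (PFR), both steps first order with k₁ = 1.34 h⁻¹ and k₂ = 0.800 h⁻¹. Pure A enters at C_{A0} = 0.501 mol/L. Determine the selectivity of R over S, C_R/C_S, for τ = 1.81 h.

0.664

Solving the coupled first-order balances gives C_R(τ) = [k₁/(k₂−k₁)]·C_{A0}·(e^(−k₁τ) − e^(−k₂τ)).
e^(−k₁τ) = e^(−1.34×1.81) = e^(−2.425) = 0.08844; e^(−k₂τ) = e^(−1.448) = 0.2350.
C_R = 1.34×0.501/(0.800−1.34) × (0.08844−0.2350) = (-1.243)×(-0.1466) = 0.1823 mol/L.
C_A = C_{A0}e^(−k₁τ) = 0.04431 mol/L, so C_S = C_{A0}−C_A−C_R = 0.2744 mol/L; C_R/C_S = 0.664.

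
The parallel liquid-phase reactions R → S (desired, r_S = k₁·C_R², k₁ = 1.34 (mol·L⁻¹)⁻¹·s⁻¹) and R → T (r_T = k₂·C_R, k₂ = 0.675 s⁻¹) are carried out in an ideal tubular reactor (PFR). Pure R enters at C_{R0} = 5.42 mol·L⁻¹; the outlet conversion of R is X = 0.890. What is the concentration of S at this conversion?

C_R = C_{R0}(1−X) = 0.5962 mol·L⁻¹.
Along a PFR/batch, dC_T/dC_R = −r_T/(r_S+r_T) = −k₂/(k₂+k₁·C_R).
Integrating from C_{R0} to C_R: C_T = (0.675/1.34)·ln[(0.675+1.34·5.42)/(0.675+1.34·0.596)] = 0.5037·ln(7.938/1.474) = 0.8481 mol·L⁻¹.
Then C_S = (C_{R0}−C_R) − C_T = 4.824 − 0.8481 = 3.976 mol·L⁻¹.

3.98 mol·L⁻¹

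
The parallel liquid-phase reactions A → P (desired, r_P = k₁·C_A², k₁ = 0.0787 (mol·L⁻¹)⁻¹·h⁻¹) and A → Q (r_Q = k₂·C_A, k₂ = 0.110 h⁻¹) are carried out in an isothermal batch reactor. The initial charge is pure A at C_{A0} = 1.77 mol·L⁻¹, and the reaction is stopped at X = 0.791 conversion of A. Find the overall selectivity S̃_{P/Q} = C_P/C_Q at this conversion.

C_A = C_{A0}(1−X) = 0.3699 mol·L⁻¹.
Along a PFR/batch, dC_Q/dC_A = −r_Q/(r_P+r_Q) = −k₂/(k₂+k₁·C_A).
Integrating from C_{A0} to C_A: C_Q = (0.110/0.0787)·ln[(0.110+0.0787·1.77)/(0.110+0.0787·0.370)] = 1.398·ln(0.2493/0.1391) = 0.8154 mol·L⁻¹.
Then C_P = (C_{A0}−C_A) − C_Q = 1.400 − 0.8154 = 0.5847 mol·L⁻¹.
S̃_{P/Q} = C_P/C_Q = 0.5847/0.8154 = 0.717.

0.717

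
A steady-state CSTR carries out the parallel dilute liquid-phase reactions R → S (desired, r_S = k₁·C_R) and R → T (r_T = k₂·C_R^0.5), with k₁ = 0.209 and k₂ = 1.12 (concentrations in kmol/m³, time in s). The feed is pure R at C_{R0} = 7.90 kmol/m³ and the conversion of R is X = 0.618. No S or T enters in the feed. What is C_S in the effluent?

1.20 kmol/m³

Exit C_R = C_{R0}(1−X) = 7.90×0.382 = 3.018 kmol/m³.
In a CSTR the entire volume is at exit conditions, so r_S = 0.209×3.018 = 0.6307 and r_T = 1.12×3.018^0.5 = 1.946.
Fraction of consumed R going to S: r_S/(r_S+r_T) = 0.2448.
C_S = 0.2448·C_{R0}·X = 0.2448×7.90×0.618 = 1.20 kmol/m³.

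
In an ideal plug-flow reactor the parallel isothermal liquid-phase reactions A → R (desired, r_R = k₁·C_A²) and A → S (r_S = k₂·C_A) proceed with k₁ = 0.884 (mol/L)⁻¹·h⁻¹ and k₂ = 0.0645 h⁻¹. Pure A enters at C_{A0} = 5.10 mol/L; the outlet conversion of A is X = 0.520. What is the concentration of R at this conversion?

2.60 mol/L

C_A = C_{A0}(1−X) = 2.448 mol/L.
Along a PFR/batch, dC_S/dC_A = −r_S/(r_R+r_S) = −k₂/(k₂+k₁·C_A).
Integrating from C_{A0} to C_A: C_S = (0.0645/0.884)·ln[(0.0645+0.884·5.10)/(0.0645+0.884·2.45)] = 0.07296·ln(4.573/2.229) = 0.05245 mol/L.
Then C_R = (C_{A0}−C_A) − C_S = 2.652 − 0.05245 = 2.600 mol/L.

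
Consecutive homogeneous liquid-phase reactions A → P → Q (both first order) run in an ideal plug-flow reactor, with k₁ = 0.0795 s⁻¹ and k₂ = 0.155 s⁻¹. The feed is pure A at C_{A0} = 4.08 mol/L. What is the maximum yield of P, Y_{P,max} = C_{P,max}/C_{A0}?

0.254

Evaluating C_P at τ_opt = ln(k₂/k₁)/(k₂−k₁) gives C_{P,max}/C_{A0} = (k₁/k₂)^[k₂/(k₂−k₁)].
= (0.0795/0.155)^(0.155/(0.155−0.0795)) = (0.5129)^(2.053) = 0.2539.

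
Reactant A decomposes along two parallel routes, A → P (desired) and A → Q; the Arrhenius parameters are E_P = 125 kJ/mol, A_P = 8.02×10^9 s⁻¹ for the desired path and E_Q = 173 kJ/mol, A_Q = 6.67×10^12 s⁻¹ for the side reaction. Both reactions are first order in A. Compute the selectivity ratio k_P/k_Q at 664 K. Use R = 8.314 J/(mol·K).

7.18

With equal orders, S_{P/Q} = k_P/k_Q = (A_P/A_Q)·exp[(E_Q−E_P)/(RT)].
(E_Q−E_P)/(RT) = (173−125)×10³/(8.314×664) = 48000/5520 = 8.695.
k_P/k_Q = (8.02×10^9/6.67×10^12)·exp(8.695) = 0.001202 × 5972 = 7.18.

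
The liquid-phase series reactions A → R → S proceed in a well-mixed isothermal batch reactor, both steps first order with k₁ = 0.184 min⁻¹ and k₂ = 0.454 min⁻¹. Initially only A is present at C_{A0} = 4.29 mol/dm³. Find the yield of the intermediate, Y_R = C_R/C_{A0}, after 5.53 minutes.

Solving the coupled first-order balances gives C_R(t) = [k₁/(k₂−k₁)]·C_{A0}·(e^(−k₁t) − e^(−k₂t)).
e^(−k₁t) = e^(−0.184×5.53) = e^(−1.018) = 0.3615; e^(−k₂t) = e^(−2.511) = 0.08122.
C_R = 0.184×4.29/(0.454−0.184) × (0.3615−0.08122) = 2.924×0.2803 = 0.8194 mol/dm³.
Y_R = C_R/C_{A0} = 0.8194/4.29 = 0.191.

0.191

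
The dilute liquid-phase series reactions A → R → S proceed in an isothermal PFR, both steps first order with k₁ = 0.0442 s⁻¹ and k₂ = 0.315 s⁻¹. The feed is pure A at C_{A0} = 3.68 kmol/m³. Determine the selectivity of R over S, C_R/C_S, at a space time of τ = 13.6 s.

0.239

The intermediate concentration in a first-order A→B→C sequence is C_R = k₁C_{A0}(e^(−k₁τ) − e^(−k₂τ))/(k₂−k₁).
e^(−k₁τ) = e^(−0.0442×13.6) = e^(−0.6011) = 0.5482; e^(−k₂τ) = e^(−4.284) = 0.01379.
C_R = 0.0442×3.68/(0.315−0.0442) × (0.5482−0.01379) = 0.6006×0.5344 = 0.3210 kmol/m³.
C_A = C_{A0}e^(−k₁τ) = 2.017 kmol/m³, so C_S = C_{A0}−C_A−C_R = 1.342 kmol/m³; C_R/C_S = 0.239.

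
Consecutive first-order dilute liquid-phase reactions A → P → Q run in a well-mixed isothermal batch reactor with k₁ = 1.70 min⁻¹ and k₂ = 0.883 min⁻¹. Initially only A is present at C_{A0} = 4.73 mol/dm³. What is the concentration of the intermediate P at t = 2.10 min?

1.26 mol/dm³

The intermediate concentration in a first-order A→B→C sequence is C_P = k₁C_{A0}(e^(−k₁t) − e^(−k₂t))/(k₂−k₁).
e^(−k₁t) = e^(−1.70×2.10) = e^(−3.570) = 0.02816; e^(−k₂t) = e^(−1.854) = 0.1566.
C_P = 1.70×4.73/(0.883−1.70) × (0.02816−0.1566) = (-9.842)×(-0.1284) = 1.264 mol/dm³.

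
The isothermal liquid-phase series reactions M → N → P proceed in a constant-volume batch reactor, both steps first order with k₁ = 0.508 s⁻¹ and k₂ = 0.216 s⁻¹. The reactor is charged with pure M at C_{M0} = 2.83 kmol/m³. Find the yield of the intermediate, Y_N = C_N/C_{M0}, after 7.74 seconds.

For first-order series with pure M initially, C_N(t) = k₁C_{M0}/(k₂−k₁)·(e^(−k₁t) − e^(−k₂t)).
e^(−k₁t) = e^(−0.508×7.74) = e^(−3.932) = 0.01961; e^(−k₂t) = e^(−1.672) = 0.1879.
C_N = 0.508×2.83/(0.216−0.508) × (0.01961−0.1879) = (-4.923)×(-0.1683) = 0.8286 kmol/m³.
Y_N = C_N/C_{M0} = 0.8286/2.83 = 0.293.

0.293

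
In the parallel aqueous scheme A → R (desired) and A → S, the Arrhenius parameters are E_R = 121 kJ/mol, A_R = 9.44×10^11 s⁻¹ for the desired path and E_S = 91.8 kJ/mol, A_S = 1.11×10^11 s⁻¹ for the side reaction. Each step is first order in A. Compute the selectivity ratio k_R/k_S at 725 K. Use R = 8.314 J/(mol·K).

Since both paths have the same order in A, the concentration cancels and S_{R/S} = k_R/k_S = (A_R/A_S)·exp[(E_S−E_R)/(RT)].
(E_S−E_R)/(RT) = (91.8−121)×10³/(8.314×725) = -29200/6028 = -4.844.
k_R/k_S = (9.44×10^11/1.11×10^11)·exp(-4.844) = 8.505 × 0.007873 = 0.0670.
Since E_R > E_S, raising the temperature improves selectivity toward R.

0.0670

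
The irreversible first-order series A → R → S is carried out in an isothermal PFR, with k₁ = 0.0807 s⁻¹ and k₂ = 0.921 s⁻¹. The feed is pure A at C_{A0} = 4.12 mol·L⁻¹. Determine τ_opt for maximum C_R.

The intermediate peaks when r₁ = r₂, i.e. k₁e^(−k₁τ) = k₂e^(−k₂τ), giving τ_opt = ln(k₂/k₁)/(k₂−k₁).
= ln(0.921/0.0807)/(0.921−0.0807) = ln(11.41)/0.8403 = 2.435/0.8403 = 2.90 s.

2.90 s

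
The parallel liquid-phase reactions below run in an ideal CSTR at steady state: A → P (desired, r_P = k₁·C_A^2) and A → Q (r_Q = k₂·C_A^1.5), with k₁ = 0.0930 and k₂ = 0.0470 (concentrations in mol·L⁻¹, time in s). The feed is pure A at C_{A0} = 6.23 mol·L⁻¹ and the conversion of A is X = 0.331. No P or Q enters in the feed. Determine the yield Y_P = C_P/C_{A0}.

0.265

Exit C_A = C_{A0}(1−X) = 6.23×0.669 = 4.168 mol·L⁻¹.
A CSTR operates uniformly at the exit composition, giving r_P = 1.616 and r_Q = 0.3999 (each k·C_A^n at C_A = 4.168).
Fraction of consumed A going to P: r_P/(r_P+r_Q) = 0.8016.
C_P = 0.8016·C_{A0}·X = 0.8016×6.23×0.331 = 1.65 mol·L⁻¹; Y_P = C_P/C_{A0} = 0.265.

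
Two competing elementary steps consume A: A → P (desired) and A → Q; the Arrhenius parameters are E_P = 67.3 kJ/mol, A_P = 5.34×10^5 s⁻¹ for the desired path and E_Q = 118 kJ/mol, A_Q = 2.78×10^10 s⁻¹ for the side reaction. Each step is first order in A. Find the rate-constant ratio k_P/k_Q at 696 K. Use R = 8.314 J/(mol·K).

k_P/k_Q = (A_P/A_Q)·exp[−(E_P−E_Q)/(RT)] = (A_P/A_Q)·exp[(E_Q−E_P)/(RT)].
(E_Q−E_P)/(RT) = (118−67.3)×10³/(8.314×696) = 50700/5787 = 8.762.
k_P/k_Q = (5.34×10^5/2.78×10^10)·exp(8.762) = 1.921×10^-5 × 6385 = 0.123.
Since E_P < E_Q, lowering the temperature improves selectivity toward P.

0.123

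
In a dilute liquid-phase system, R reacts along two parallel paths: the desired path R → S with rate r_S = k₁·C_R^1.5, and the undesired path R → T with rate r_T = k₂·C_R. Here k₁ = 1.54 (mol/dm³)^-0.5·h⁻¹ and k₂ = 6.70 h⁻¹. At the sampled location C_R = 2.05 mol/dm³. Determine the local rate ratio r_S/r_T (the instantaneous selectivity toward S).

S_{S/T} = r_S/r_T = (k₁·C_R^1.5)/(k₂·C_R) = (k₁/k₂)·C_R^0.5.
= (1.54×2.050^1.5) / (6.70×2.050) = 4.520/13.73 = 0.329.

0.329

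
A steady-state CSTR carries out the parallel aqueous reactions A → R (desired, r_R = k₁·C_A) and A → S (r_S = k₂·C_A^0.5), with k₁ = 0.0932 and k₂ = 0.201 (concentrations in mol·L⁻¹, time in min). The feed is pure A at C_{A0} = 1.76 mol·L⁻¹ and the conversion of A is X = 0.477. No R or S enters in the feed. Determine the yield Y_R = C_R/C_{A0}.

0.147

Exit C_A = C_{A0}(1−X) = 1.76×0.523 = 0.9205 mol·L⁻¹.
A CSTR operates uniformly at the exit composition, giving r_R = 0.08579 and r_S = 0.1928 (each k·C_A^n at C_A = 0.9205).
Fraction of consumed A going to R: r_R/(r_R+r_S) = 0.3079.
C_R = 0.3079·C_{A0}·X = 0.3079×1.76×0.477 = 0.258 mol·L⁻¹; Y_R = C_R/C_{A0} = 0.147.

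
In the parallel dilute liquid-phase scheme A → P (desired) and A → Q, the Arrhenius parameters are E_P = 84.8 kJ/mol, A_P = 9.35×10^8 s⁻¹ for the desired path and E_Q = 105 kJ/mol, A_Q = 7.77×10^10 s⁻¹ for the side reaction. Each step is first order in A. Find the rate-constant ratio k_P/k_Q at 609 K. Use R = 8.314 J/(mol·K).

0.650

Since both paths have the same order in A, the concentration cancels and S_{P/Q} = k_P/k_Q = (A_P/A_Q)·exp[(E_Q−E_P)/(RT)].
(E_Q−E_P)/(RT) = (105−84.8)×10³/(8.314×609) = 20200/5063 = 3.990.
k_P/k_Q = (9.35×10^8/7.77×10^10)·exp(3.990) = 0.01203 × 54.03 = 0.650.
Since E_P < E_Q, lowering the temperature improves selectivity toward P.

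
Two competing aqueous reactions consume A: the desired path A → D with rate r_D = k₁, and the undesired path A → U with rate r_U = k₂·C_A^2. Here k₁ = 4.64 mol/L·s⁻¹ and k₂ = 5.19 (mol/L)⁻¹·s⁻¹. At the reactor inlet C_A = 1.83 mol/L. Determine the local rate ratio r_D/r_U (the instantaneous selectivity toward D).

S_{D/U} = r_D/r_U = (k₁)/(k₂·C_A^2) = (k₁/k₂)·C_A^-2.
= (4.64) / (5.19×1.830^2) = 4.640/17.38 = 0.267.

0.267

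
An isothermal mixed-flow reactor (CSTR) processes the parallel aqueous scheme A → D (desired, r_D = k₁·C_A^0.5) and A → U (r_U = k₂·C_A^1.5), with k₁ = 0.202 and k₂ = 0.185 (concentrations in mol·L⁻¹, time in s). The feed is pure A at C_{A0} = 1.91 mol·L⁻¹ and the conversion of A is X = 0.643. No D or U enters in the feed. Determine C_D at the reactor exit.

Exit C_A = C_{A0}(1−X) = 1.91×0.357 = 0.6819 mol·L⁻¹.
Rates in a CSTR are evaluated at the outlet concentration: r_D = 0.202×0.6819^0.5 = 0.1668, r_U = 0.185×0.6819^1.5 = 0.1042.
Fraction of consumed A going to D: r_D/(r_D+r_U) = 0.6156.
C_D = 0.6156·C_{A0}·X = 0.6156×1.91×0.643 = 0.756 mol·L⁻¹.

0.756 mol·L⁻¹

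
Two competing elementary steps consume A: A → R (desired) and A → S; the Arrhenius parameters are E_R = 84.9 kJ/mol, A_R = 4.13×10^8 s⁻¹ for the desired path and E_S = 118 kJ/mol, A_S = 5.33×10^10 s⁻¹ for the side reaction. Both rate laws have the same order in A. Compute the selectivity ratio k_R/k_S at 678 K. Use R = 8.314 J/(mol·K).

k_R/k_S = (A_R/A_S)·exp[−(E_R−E_S)/(RT)] = (A_R/A_S)·exp[(E_S−E_R)/(RT)].
(E_S−E_R)/(RT) = (118−84.9)×10³/(8.314×678) = 33100/5637 = 5.872.
k_R/k_S = (4.13×10^8/5.33×10^10)·exp(5.872) = 0.007749 × 355.0 = 2.75.

2.75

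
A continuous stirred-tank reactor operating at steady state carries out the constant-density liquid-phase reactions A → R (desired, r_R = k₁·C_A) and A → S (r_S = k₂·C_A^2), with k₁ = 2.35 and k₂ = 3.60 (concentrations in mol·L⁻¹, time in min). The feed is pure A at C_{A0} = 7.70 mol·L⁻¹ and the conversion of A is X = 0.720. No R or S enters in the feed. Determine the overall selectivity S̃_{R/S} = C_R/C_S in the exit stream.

Exit C_A = C_{A0}(1−X) = 7.70×0.280 = 2.156 mol·L⁻¹.
Rates in a CSTR are evaluated at the outlet concentration: r_R = 2.35×2.156 = 5.067, r_S = 3.60×2.156^2 = 16.73.
Overall selectivity = C_R/C_S = r_Rτ/(r_Sτ) = r_R/r_S = 0.303.

0.303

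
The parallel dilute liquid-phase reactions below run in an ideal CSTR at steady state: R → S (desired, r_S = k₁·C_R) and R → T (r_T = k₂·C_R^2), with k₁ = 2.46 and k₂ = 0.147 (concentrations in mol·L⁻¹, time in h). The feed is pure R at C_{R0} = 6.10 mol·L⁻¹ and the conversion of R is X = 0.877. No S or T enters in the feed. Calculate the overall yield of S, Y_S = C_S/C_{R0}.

0.839

Exit C_R = C_{R0}(1−X) = 6.10×0.123 = 0.7503 mol·L⁻¹.
A CSTR operates uniformly at the exit composition, giving r_S = 1.846 and r_T = 0.08275 (each k·C_R^n at C_R = 0.7503).
Fraction of consumed R going to S: r_S/(r_S+r_T) = 0.9571.
C_S = 0.9571·C_{R0}·X = 0.9571×6.10×0.877 = 5.12 mol·L⁻¹; Y_S = C_S/C_{R0} = 0.839.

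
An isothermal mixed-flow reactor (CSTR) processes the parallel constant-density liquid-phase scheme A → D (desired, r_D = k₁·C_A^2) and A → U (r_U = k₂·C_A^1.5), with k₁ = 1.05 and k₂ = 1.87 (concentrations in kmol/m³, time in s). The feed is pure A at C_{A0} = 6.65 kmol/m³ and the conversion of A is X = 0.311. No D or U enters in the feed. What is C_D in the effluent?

1.13 kmol/m³

Exit C_A = C_{A0}(1−X) = 6.65×0.689 = 4.582 kmol/m³.
In a CSTR the entire volume is at exit conditions, so r_D = 1.05×4.582^2 = 22.04 and r_U = 1.87×4.582^1.5 = 18.34.
Fraction of consumed A going to D: r_D/(r_D+r_U) = 0.5458.
C_D = 0.5458·C_{A0}·X = 0.5458×6.65×0.311 = 1.13 kmol/m³.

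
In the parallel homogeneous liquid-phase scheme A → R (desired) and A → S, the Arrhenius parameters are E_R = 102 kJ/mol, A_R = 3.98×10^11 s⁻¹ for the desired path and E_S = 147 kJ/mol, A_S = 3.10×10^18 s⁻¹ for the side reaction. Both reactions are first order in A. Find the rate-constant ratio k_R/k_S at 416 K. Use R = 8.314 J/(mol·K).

0.0574

k_R/k_S = (A_R/A_S)·exp[−(E_R−E_S)/(RT)] = (A_R/A_S)·exp[(E_S−E_R)/(RT)].
(E_S−E_R)/(RT) = (147−102)×10³/(8.314×416) = 45000/3459 = 13.01.
k_R/k_S = (3.98×10^11/3.10×10^18)·exp(13.01) = 1.284×10^-7 × 4.473×10^5 = 0.0574.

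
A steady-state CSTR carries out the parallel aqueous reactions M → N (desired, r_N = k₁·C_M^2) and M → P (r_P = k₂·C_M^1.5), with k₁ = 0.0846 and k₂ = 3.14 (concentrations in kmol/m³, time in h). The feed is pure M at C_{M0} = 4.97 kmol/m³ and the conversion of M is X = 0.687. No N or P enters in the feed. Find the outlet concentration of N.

Exit C_M = C_{M0}(1−X) = 4.97×0.313 = 1.556 kmol/m³.
In a CSTR the entire volume is at exit conditions, so r_N = 0.0846×1.556^2 = 0.2047 and r_P = 3.14×1.556^1.5 = 6.092.
Fraction of consumed M going to N: r_N/(r_N+r_P) = 0.03251.
C_N = 0.03251·C_{M0}·X = 0.03251×4.97×0.687 = 0.111 kmol/m³.

0.111 kmol/m³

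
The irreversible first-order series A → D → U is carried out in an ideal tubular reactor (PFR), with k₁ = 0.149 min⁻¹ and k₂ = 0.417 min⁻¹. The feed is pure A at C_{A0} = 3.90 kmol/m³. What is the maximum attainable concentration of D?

At the optimum, C_{D,max}/C_{A0} = (k₁/k₂)^[k₂/(k₂−k₁)].
= (0.149/0.417)^(0.417/(0.417−0.149)) = (0.3573)^(1.556) = 0.2016.
C_{D,max} = 0.2016×3.90 = 0.786 kmol/m³.

0.786 kmol/m³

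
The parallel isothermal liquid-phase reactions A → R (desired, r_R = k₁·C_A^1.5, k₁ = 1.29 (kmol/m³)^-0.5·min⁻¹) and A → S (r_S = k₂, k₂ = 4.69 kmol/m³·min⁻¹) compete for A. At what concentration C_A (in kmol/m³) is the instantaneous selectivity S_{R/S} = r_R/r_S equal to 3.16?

S_{R/S} = (k₁/k₂)·C_A^1.5 ⇒ C_A = (S·k₂/k₁)^(1/1.5).
= (3.16×4.69/1.29)^(0.6667) = (11.49)^(0.6667) = 5.09 kmol/m³.

5.09 kmol/m³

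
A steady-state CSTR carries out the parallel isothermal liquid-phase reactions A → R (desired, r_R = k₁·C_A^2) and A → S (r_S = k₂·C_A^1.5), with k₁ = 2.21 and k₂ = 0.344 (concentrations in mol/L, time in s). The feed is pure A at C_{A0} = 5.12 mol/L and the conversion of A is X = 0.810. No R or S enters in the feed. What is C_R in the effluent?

3.58 mol/L

Exit C_A = C_{A0}(1−X) = 5.12×0.190 = 0.9728 mol/L.
Rates in a CSTR are evaluated at the outlet concentration: r_R = 2.21×0.9728^2 = 2.091, r_S = 0.344×0.9728^1.5 = 0.3301.
Fraction of consumed A going to R: r_R/(r_R+r_S) = 0.8637.
C_R = 0.8637·C_{A0}·X = 0.8637×5.12×0.810 = 3.58 mol/L.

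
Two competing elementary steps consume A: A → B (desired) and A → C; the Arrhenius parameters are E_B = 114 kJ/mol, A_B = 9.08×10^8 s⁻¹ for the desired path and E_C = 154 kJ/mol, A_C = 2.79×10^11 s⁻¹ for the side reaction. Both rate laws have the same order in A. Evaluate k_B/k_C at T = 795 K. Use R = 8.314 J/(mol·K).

1.38

Since both paths have the same order in A, the concentration cancels and S_{B/C} = k_B/k_C = (A_B/A_C)·exp[(E_C−E_B)/(RT)].
(E_C−E_B)/(RT) = (154−114)×10³/(8.314×795) = 40000/6610 = 6.052.
k_B/k_C = (9.08×10^8/2.79×10^11)·exp(6.052) = 0.003254 × 424.9 = 1.38.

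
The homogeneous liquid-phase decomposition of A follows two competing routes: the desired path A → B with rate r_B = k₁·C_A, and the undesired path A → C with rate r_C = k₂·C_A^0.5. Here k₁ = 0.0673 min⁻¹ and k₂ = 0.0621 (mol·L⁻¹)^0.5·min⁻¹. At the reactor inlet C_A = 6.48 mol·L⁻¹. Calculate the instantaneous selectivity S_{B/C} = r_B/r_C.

2.76

S_{B/C} = r_B/r_C = (k₁·C_A)/(k₂·C_A^0.5) = (k₁/k₂)·C_A^0.5.
= (0.0673×6.480) / (0.0621×6.480^0.5) = 0.4361/0.1581 = 2.76.
Since the desired path is higher order in A, keeping C_A high (PFR or concentrated feed) favours B.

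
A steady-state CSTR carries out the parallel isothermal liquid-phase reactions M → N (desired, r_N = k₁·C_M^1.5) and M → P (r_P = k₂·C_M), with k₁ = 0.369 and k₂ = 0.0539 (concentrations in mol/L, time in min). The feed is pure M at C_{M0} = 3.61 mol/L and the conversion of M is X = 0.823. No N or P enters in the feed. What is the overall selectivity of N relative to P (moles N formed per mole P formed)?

Exit C_M = C_{M0}(1−X) = 3.61×0.177 = 0.6390 mol/L.
In a CSTR the entire volume is at exit conditions, so r_N = 0.369×0.6390^1.5 = 0.1885 and r_P = 0.0539×0.6390 = 0.03444.
Overall selectivity = C_N/C_P = r_Nτ/(r_Pτ) = r_N/r_P = 5.47.

5.47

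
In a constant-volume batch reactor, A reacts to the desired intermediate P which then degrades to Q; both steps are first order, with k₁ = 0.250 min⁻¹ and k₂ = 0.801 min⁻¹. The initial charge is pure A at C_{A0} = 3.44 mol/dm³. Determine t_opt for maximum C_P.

Setting dC_P/dt = 0 gives t_opt = ln(k₂/k₁)/(k₂−k₁).
= ln(0.801/0.250)/(0.801−0.250) = ln(3.204)/0.5510 = 1.164/0.5510 = 2.11 min.

2.11 min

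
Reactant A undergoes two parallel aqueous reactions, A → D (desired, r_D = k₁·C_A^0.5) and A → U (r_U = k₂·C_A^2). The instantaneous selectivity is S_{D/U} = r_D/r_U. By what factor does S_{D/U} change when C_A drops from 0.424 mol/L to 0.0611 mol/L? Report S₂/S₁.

S_{D/U} = (k₁/k₂)·C_A^-1.5, so S₂/S₁ = (C_{A,2}/C_{A,1})^-1.5.
= (0.0611/0.424)^(-1.5) = (0.1441)^(-1.5) = 18.3.
Selectivity toward D rises as C_A falls — low-concentration operation is favoured.

18.3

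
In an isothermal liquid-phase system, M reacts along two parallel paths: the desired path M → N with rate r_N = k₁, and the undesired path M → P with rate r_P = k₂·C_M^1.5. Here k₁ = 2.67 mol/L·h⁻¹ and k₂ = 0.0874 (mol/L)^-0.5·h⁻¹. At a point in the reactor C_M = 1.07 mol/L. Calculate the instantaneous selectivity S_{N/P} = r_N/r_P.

27.6

S_{N/P} = r_N/r_P = (k₁)/(k₂·C_M^1.5) = (k₁/k₂)·C_M^-1.5.
= (2.67) / (0.0874×1.070^1.5) = 2.670/0.09674 = 27.6.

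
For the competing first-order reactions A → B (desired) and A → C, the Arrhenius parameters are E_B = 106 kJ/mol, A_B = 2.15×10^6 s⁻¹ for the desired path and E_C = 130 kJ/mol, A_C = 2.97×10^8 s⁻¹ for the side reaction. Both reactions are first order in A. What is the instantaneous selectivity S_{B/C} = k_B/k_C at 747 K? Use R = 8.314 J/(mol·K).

0.345

Since both paths have the same order in A, the concentration cancels and S_{B/C} = k_B/k_C = (A_B/A_C)·exp[(E_C−E_B)/(RT)].
(E_C−E_B)/(RT) = (130−106)×10³/(8.314×747) = 24000/6211 = 3.864.
k_B/k_C = (2.15×10^6/2.97×10^8)·exp(3.864) = 0.007239 × 47.67 = 0.345.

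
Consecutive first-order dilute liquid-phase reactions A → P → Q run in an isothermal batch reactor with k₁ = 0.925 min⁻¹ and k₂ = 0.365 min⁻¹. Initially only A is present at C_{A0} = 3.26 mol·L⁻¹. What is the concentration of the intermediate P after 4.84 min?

The intermediate concentration in a first-order A→B→C sequence is C_P = k₁C_{A0}(e^(−k₁t) − e^(−k₂t))/(k₂−k₁).
e^(−k₁t) = e^(−0.925×4.84) = e^(−4.477) = 0.01137; e^(−k₂t) = e^(−1.767) = 0.1709.
C_P = 0.925×3.26/(0.365−0.925) × (0.01137−0.1709) = (-5.385)×(-0.1595) = 0.8591 mol·L⁻¹.

0.859 mol·L⁻¹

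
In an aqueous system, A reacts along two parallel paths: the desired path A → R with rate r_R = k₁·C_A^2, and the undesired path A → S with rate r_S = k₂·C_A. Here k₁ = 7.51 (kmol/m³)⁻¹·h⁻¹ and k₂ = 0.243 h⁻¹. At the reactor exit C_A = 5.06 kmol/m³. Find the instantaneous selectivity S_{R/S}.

156

S_{R/S} = r_R/r_S = (k₁·C_A^2)/(k₂·C_A) = (k₁/k₂)·C_A.
= (7.51×5.060^2) / (0.243×5.060) = 192.3/1.230 = 156.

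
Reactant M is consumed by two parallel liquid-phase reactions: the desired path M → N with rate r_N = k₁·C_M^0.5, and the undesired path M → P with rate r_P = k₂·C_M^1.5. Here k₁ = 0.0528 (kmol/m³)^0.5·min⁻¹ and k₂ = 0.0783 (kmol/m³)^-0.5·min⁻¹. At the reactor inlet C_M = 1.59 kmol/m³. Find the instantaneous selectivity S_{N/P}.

S_{N/P} = r_N/r_P = (k₁·C_M^0.5)/(k₂·C_M^1.5) = (k₁/k₂)·C_M⁻¹.
= (0.0528×1.590^0.5) / (0.0783×1.590^1.5) = 0.06658/0.1570 = 0.424.
The undesired path is higher order in M, so low C_M (CSTR or dilute feed) favours N.

0.424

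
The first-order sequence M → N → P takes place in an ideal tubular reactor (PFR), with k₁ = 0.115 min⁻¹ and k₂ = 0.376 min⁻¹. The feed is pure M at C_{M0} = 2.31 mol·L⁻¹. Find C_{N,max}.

For a first-order series the maximum intermediate yield is C_{N,max}/C_{M0} = (k₁/k₂)^[k₂/(k₂−k₁)].
= (0.115/0.376)^(0.376/(0.376−0.115)) = (0.3059)^(1.441) = 0.1815.
C_{N,max} = 0.1815×2.31 = 0.419 mol·L⁻¹.

0.419 mol·L⁻¹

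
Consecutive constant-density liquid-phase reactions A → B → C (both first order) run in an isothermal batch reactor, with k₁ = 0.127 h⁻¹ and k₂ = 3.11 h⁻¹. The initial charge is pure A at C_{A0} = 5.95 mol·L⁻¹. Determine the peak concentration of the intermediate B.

Evaluating C_B at t_opt = ln(k₂/k₁)/(k₂−k₁) gives C_{B,max}/C_{A0} = (k₁/k₂)^[k₂/(k₂−k₁)].
= (0.127/3.11)^(3.11/(3.11−0.127)) = (0.04084)^(1.043) = 0.03564.
C_{B,max} = 0.03564×5.95 = 0.212 mol·L⁻¹.

0.212 mol·L⁻¹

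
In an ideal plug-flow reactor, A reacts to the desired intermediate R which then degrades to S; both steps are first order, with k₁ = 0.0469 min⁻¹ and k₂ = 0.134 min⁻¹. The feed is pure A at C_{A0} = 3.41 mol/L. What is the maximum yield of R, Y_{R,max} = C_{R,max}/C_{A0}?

Evaluating C_R at τ_opt = ln(k₂/k₁)/(k₂−k₁) gives C_{R,max}/C_{A0} = (k₁/k₂)^[k₂/(k₂−k₁)].
= (0.0469/0.134)^(0.134/(0.134−0.0469)) = (0.3500)^(1.538) = 0.1989.

0.199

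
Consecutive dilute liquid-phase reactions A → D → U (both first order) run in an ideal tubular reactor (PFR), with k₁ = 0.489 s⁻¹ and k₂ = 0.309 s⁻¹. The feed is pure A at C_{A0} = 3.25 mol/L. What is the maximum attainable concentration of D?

1.48 mol/L

At the optimum, C_{D,max}/C_{A0} = (k₁/k₂)^[k₂/(k₂−k₁)].
= (0.489/0.309)^(0.309/(0.309−0.489)) = (1.583)^(-1.717) = 0.4548.
C_{D,max} = 0.4548×3.25 = 1.48 mol/L.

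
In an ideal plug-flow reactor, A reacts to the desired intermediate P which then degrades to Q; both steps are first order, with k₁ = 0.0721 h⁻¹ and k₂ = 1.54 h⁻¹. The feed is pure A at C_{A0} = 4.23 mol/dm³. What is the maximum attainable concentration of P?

At the optimum, C_{P,max}/C_{A0} = (k₁/k₂)^[k₂/(k₂−k₁)].
= (0.0721/1.54)^(1.54/(1.54−0.0721)) = (0.04682)^(1.049) = 0.04028.
C_{P,max} = 0.04028×4.23 = 0.170 mol/dm³.

0.170 mol/dm³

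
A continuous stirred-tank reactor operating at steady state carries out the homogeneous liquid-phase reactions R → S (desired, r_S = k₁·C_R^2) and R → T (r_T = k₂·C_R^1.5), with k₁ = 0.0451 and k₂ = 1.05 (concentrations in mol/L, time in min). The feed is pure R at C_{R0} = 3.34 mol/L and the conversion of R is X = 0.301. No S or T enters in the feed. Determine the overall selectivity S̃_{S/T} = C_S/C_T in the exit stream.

0.0656

Exit C_R = C_{R0}(1−X) = 3.34×0.699 = 2.335 mol/L.
In a CSTR the entire volume is at exit conditions, so r_S = 0.0451×2.335^2 = 0.2458 and r_T = 1.05×2.335^1.5 = 3.746.
Overall selectivity = C_S/C_T = r_Sτ/(r_Tτ) = r_S/r_T = 0.0656.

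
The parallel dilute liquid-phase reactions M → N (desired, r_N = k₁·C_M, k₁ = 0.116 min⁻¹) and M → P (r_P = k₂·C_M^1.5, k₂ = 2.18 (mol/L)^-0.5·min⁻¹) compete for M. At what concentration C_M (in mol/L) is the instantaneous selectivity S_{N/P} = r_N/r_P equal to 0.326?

S_{N/P} = (k₁/k₂)·C_M^-0.5 ⇒ C_M = (S·k₂/k₁)^(-2).
= (0.326×2.18/0.116)^(-2) = (6.127)^(-2) = 0.0266 mol/L.

0.0266 mol/L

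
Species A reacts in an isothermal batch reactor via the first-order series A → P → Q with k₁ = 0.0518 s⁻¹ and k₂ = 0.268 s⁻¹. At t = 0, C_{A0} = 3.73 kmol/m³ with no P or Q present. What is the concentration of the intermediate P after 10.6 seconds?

0.464 kmol/m³

The intermediate concentration in a first-order A→B→C sequence is C_P = k₁C_{A0}(e^(−k₁t) − e^(−k₂t))/(k₂−k₁).
e^(−k₁t) = e^(−0.0518×10.6) = e^(−0.5491) = 0.5775; e^(−k₂t) = e^(−2.841) = 0.05838.
C_P = 0.0518×3.73/(0.268−0.0518) × (0.5775−0.05838) = 0.8937×0.5191 = 0.4639 kmol/m³.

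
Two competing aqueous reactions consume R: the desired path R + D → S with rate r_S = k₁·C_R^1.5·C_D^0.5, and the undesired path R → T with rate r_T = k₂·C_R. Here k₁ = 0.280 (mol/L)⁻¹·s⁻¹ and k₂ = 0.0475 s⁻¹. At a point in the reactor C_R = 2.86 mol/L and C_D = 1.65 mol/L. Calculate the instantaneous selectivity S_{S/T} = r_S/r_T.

12.8

S_{S/T} = r_S/r_T = (k₁·C_R^1.5·C_D^0.5)/(k₂·C_R) = (k₁/k₂)·C_R^0.5·C_D^0.5.
= (0.280×2.860^1.5×1.650^0.5) / (0.0475×2.860) = 1.740/0.1358 = 12.8.
Since the desired path is higher order in R, keeping C_R high (PFR or concentrated feed) favours S.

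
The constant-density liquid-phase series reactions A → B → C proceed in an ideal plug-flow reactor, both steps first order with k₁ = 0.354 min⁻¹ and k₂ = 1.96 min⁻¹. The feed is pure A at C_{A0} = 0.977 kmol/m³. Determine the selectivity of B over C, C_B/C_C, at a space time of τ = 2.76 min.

0.151

The intermediate concentration in a first-order A→B→C sequence is C_B = k₁C_{A0}(e^(−k₁τ) − e^(−k₂τ))/(k₂−k₁).
e^(−k₁τ) = e^(−0.354×2.76) = e^(−0.9770) = 0.3764; e^(−k₂τ) = e^(−5.410) = 0.004473.
C_B = 0.354×0.977/(1.96−0.354) × (0.3764−0.004473) = 0.2154×0.3720 = 0.08010 kmol/m³.
C_A = C_{A0}e^(−k₁τ) = 0.3678 kmol/m³, so C_C = C_{A0}−C_A−C_B = 0.5291 kmol/m³; C_B/C_C = 0.151.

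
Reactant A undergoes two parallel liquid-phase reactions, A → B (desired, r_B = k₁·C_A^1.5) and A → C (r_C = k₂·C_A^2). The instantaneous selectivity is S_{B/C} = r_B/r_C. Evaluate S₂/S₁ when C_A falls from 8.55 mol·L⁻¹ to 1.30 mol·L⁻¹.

S_{B/C} = (k₁/k₂)·C_A^-0.5, so S₂/S₁ = (C_{A,2}/C_{A,1})^-0.5.
= (1.30/8.55)^(-0.5) = (0.1520)^(-0.5) = 2.56.

2.56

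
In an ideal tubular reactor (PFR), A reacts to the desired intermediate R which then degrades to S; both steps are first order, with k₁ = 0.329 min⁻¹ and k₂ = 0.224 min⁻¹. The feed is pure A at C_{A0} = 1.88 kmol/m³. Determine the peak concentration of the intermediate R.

Evaluating C_R at τ_opt = ln(k₂/k₁)/(k₂−k₁) gives C_{R,max}/C_{A0} = (k₁/k₂)^[k₂/(k₂−k₁)].
= (0.329/0.224)^(0.224/(0.224−0.329)) = (1.469)^(-2.133) = 0.4404.
C_{R,max} = 0.4404×1.88 = 0.828 kmol/m³.

0.828 kmol/m³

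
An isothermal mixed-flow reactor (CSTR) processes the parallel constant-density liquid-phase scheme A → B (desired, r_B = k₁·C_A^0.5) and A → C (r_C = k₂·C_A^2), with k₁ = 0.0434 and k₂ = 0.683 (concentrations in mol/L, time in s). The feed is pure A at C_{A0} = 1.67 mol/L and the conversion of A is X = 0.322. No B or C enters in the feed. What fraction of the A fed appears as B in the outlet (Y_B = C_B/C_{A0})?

Exit C_A = C_{A0}(1−X) = 1.67×0.678 = 1.132 mol/L.
A CSTR operates uniformly at the exit composition, giving r_B = 0.04618 and r_C = 0.8756 (each k·C_A^n at C_A = 1.132).
Fraction of consumed A going to B: r_B/(r_B+r_C) = 0.05010.
C_B = 0.05010·C_{A0}·X = 0.05010×1.67×0.322 = 0.0269 mol/L; Y_B = C_B/C_{A0} = 0.0161.

0.0161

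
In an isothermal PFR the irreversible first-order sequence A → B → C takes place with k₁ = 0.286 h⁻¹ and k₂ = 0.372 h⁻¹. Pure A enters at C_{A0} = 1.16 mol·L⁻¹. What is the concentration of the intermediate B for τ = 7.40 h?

The intermediate concentration in a first-order A→B→C sequence is C_B = k₁C_{A0}(e^(−k₁τ) − e^(−k₂τ))/(k₂−k₁).
e^(−k₁τ) = e^(−0.286×7.40) = e^(−2.116) = 0.1205; e^(−k₂τ) = e^(−2.753) = 0.06375.
C_B = 0.286×1.16/(0.372−0.286) × (0.1205−0.06375) = 3.858×0.05672 = 0.2188 mol·L⁻¹.

0.219 mol·L⁻¹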